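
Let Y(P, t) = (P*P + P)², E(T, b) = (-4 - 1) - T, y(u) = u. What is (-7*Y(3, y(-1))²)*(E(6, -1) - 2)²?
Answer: -24530688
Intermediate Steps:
E(T, b) = -5 - T
Y(P, t) = (P + P²)² (Y(P, t) = (P² + P)² = (P + P²)²)
(-7*Y(3, y(-1))²)*(E(6, -1) - 2)² = (-7*81*(1 + 3)⁴)*((-5 - 1*6) - 2)² = (-7*(9*4²)²)*((-5 - 6) - 2)² = (-7*(9*16)²)*(-11 - 2)² = -7*144²*(-13)² = -7*20736*169 = -145152*169 = -24530688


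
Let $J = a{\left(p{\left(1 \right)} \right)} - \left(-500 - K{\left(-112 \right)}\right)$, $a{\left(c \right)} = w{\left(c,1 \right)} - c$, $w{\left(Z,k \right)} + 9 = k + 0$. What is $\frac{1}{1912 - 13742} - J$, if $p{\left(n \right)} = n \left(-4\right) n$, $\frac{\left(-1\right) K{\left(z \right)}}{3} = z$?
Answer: $- \frac{9842561}{11830} \approx -832.0$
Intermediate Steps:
$K{\left(z \right)} = - 3 z$
$w{\left(Z,k \right)} = -9 + k$ ($w{\left(Z,k \right)} = -9 + \left(k + 0\right) = -9 + k$)
$p{\left(n \right)} = - 4 n^{2}$ ($p{\left(n \right)} = - 4 n n = - 4 n^{2}$)
$a{\left(c \right)} = -8 - c$ ($a{\left(c \right)} = \left(-9 + 1\right) - c = -8 - c$)
$J = 832$ ($J = \left(-8 - - 4 \cdot 1^{2}\right) - \left(-500 - \left(-3\right) \left(-112\right)\right) = \left(-8 - \left(-4\right) 1\right) - \left(-500 - 336\right) = \left(-8 - -4\right) - \left(-500 - 336\right) = \left(-8 + 4\right) - -836 = -4 + 836 = 832$)
$\frac{1}{1912 - 13742} - J = \frac{1}{1912 - 13742} - 832 = \frac{1}{-11830} - 832 = - \frac{1}{11830} - 832 = - \frac{9842561}{11830}$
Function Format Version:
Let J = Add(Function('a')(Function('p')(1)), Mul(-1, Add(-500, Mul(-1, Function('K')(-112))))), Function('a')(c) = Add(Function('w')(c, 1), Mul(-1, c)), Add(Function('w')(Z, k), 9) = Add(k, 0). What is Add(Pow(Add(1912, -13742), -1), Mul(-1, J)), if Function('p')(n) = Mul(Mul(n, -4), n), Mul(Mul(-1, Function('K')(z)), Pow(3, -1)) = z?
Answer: Rational(-9842561, 11830) ≈ -832.00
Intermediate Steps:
Function('K')(z) = Mul(-3, z)
Function('w')(Z, k) = Add(-9, k) (Function('w')(Z, k) = Add(-9, Add(k, 0)) = Add(-9, k))
Function('p')(n) = Mul(-4, Pow(n, 2)) (Function('p')(n) = Mul(Mul(-4, n), n) = Mul(-4, Pow(n, 2)))
Function('a')(c) = Add(-8, Mul(-1, c)) (Function('a')(c) = Add(Add(-9, 1), Mul(-1, c)) = Add(-8, Mul(-1, c)))
J = 832 (J = Add(Add(-8, Mul(-1, Mul(-4, Pow(1, 2)))), Mul(-1, Add(-500, Mul(-1, Mul(-3, -112))))) = Add(Add(-8, Mul(-1, Mul(-4, 1))), Mul(-1, Add(-500, Mul(-1, 336)))) = Add(Add(-8, Mul(-1, -4)), Mul(-1, Add(-500, -336))) = Add(Add(-8, 4), Mul(-1, -836)) = Add(-4, 836) = 832)
Add(Pow(Add(1912, -13742), -1), Mul(-1, J)) = Add(Pow(Add(1912, -13742), -1), Mul(-1, 832)) = Add(Pow(-11830, -1), -832) = Add(Rational(-1, 11830), -832) = Rational(-9842561, 11830)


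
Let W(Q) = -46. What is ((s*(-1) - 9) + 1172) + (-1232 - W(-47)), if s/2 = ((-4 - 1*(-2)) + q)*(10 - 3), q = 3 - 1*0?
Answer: -37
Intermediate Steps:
q = 3 (q = 3 + 0 = 3)
s = 14 (s = 2*(((-4 - 1*(-2)) + 3)*(10 - 3)) = 2*(((-4 + 2) + 3)*7) = 2*((-2 + 3)*7) = 2*(1*7) = 2*7 = 14)
((s*(-1) - 9) + 1172) + (-1232 - W(-47)) = ((14*(-1) - 9) + 1172) + (-1232 - 1*(-46)) = ((-14 - 9) + 1172) + (-1232 + 46) = (-23 + 1172) - 1186 = 1149 - 1186 = -37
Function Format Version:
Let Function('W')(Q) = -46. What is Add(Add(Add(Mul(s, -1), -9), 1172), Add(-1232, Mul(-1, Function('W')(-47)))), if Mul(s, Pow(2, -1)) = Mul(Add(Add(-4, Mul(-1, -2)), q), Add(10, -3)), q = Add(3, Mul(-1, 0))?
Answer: -37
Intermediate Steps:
q = 3 (q = Add(3, 0) = 3)
s = 14 (s = Mul(2, Mul(Add(Add(-4, Mul(-1, -2)), 3), Add(10, -3))) = Mul(2, Mul(Add(Add(-4, 2), 3), 7)) = Mul(2, Mul(Add(-2, 3), 7)) = Mul(2, Mul(1, 7)) = Mul(2, 7) = 14)
Add(Add(Add(Mul(s, -1), -9), 1172), Add(-1232, Mul(-1, Function('W')(-47)))) = Add(Add(Add(Mul(14, -1), -9), 1172), Add(-1232, Mul(-1, -46))) = Add(Add(Add(-14, -9), 1172), Add(-1232, 46)) = Add(Add(-23, 1172), -1186) = Add(1149, -1186) = -37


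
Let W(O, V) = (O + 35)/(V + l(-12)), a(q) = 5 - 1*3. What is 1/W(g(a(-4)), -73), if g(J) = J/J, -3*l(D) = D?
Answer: -23/12 ≈ -1.9167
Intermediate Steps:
a(q) = 2 (a(q) = 5 - 3 = 2)
l(D) = -D/3
g(J) = 1
W(O, V) = (35 + O)/(4 + V) (W(O, V) = (O + 35)/(V - 1/3*(-12)) = (35 + O)/(V + 4) = (35 + O)/(4 + V))
1/W(g(a(-4)), -73) = 1/((35 + 1)/(4 - 73)) = 1/(36/(-69)) = 1/(-1/69*36) = 1/(-12/23) = -23/12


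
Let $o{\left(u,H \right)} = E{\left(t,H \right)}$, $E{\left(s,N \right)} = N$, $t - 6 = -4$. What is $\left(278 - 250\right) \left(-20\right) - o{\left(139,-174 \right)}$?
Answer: $-386$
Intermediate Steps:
$t = 2$ ($t = 6 - 4 = 2$)
$o{\left(u,H \right)} = H$
$\left(278 - 250\right) \left(-20\right) - o{\left(139,-174 \right)} = \left(278 - 250\right) \left(-20\right) - -174 = 28 \left(-20\right) + 174 = -560 + 174 = -386$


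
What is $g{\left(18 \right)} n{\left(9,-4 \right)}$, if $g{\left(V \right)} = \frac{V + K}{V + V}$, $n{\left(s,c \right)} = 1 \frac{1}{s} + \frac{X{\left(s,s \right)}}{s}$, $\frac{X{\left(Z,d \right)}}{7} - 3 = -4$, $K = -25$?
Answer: $\frac{7}{54} \approx 0.12963$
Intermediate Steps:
$X{\left(Z,d \right)} = -7$ ($X{\left(Z,d \right)} = 21 + 7 \left(-4\right) = 21 - 28 = -7$)
$n{\left(s,c \right)} = - \frac{6}{s}$ ($n{\left(s,c \right)} = 1 \frac{1}{s} - \frac{7}{s} = \frac{1}{s} - \frac{7}{s} = - \frac{6}{s}$)
$g{\left(V \right)} = \frac{-25 + V}{2 V}$ ($g{\left(V \right)} = \frac{V - 25}{V + V} = \frac{-25 + V}{2 V}$)
$g{\left(18 \right)} n{\left(9,-4 \right)} = \frac{-25 + 18}{2 \cdot 18} \left(- \frac{6}{9}\right) = \frac{1}{2} \cdot \frac{1}{18} \left(-7\right) \left(\left(-6\right) \frac{1}{9}\right) = \left(- \frac{7}{36}\right) \left(- \frac{2}{3}\right) = \frac{7}{54}$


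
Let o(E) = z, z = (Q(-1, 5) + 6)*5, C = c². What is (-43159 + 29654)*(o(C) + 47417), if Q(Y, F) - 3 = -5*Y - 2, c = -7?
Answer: -641176885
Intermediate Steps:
Q(Y, F) = 1 - 5*Y (Q(Y, F) = 3 + (-5*Y - 2) = 3 + (-2 - 5*Y) = 1 - 5*Y)
C = 49 (C = (-7)² = 49)
z = 60 (z = ((1 - 5*(-1)) + 6)*5 = ((1 + 5) + 6)*5 = (6 + 6)*5 = 12*5 = 60)
o(E) = 60
(-43159 + 29654)*(o(C) + 47417) = (-43159 + 29654)*(60 + 47417) = -13505*47477 = -641176885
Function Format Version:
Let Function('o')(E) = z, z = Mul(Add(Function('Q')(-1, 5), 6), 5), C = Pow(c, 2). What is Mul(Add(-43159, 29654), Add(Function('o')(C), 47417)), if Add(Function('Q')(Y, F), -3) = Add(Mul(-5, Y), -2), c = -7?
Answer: -641176885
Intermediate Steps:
Function('Q')(Y, F) = Add(1, Mul(-5, Y)) (Function('Q')(Y, F) = Add(3, Add(Mul(-5, Y), -2)) = Add(3, Add(-2, Mul(-5, Y))) = Add(1, Mul(-5, Y)))
C = 49 (C = Pow(-7, 2) = 49)
z = 60 (z = Mul(Add(Add(1, Mul(-5, -1)), 6), 5) = Mul(Add(Add(1, 5), 6), 5) = Mul(Add(6, 6), 5) = Mul(12, 5) = 60)
Function('o')(E) = 60
Mul(Add(-43159, 29654), Add(Function('o')(C), 47417)) = Mul(Add(-43159, 29654), Add(60, 47417)) = Mul(-13505, 47477) = -641176885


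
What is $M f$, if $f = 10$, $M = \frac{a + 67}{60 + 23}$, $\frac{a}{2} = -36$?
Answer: $- \frac{50}{83} \approx -0.60241$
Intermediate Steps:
$a = -72$ ($a = 2 \left(-36\right) = -72$)
$M = - \frac{5}{83}$ ($M = \frac{-72 + 67}{60 + 23} = - \frac{5}{83} \approx -0.060241$)
$M f = \left(- \frac{5}{83}\right) 10 = - \frac{50}{83}$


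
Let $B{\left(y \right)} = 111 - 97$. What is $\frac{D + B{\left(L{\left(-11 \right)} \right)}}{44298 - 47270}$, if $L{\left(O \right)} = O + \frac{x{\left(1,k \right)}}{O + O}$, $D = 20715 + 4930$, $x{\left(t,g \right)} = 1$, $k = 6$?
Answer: $- \frac{25659}{2972} \approx -8.6336$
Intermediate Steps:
$D = 25645$
$L{\left(O \right)} = O + \frac{1}{2 O}$ ($L{\left(O \right)} = O + 1 \frac{1}{O + O} = O + 1 \frac{1}{2 O} = O + \frac{1}{2 O}$)
$B{\left(y \right)} = 14$
$\frac{D + B{\left(L{\left(-11 \right)} \right)}}{44298 - 47270} = \frac{25645 + 14}{44298 - 47270} = \frac{25659}{-2972} = 25659 \left(- \frac{1}{2972}\right) = - \frac{25659}{2972}$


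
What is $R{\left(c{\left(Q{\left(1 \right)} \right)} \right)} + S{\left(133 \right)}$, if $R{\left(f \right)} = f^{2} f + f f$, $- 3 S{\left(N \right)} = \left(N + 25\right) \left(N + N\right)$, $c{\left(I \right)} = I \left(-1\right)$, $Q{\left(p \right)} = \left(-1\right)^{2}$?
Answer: $- \frac{42028}{3} \approx -14009.0$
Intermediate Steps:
$Q{\left(p \right)} = 1$
$c{\left(I \right)} = - I$
$S{\left(N \right)} = - \frac{2 N \left(25 + N\right)}{3}$ ($S{\left(N \right)} = - \frac{\left(N + 25\right) \left(N + N\right)}{3} = - \frac{\left(25 + N\right) 2 N}{3} = - \frac{2 N \left(25 + N\right)}{3}$)
$R{\left(f \right)} = f^{2} + f^{3}$ ($R{\left(f \right)} = f^{3} + f^{2} = f^{2} + f^{3}$)
$R{\left(c{\left(Q{\left(1 \right)} \right)} \right)} + S{\left(133 \right)} = \left(\left(-1\right) 1\right)^{2} \left(1 - 1\right) - \frac{266 \left(25 + 133\right)}{3} = \left(-1\right)^{2} \left(1 - 1\right) - \frac{266}{3} \cdot 158 = 1 \cdot 0 - \frac{42028}{3} = 0 - \frac{42028}{3} = - \frac{42028}{3}$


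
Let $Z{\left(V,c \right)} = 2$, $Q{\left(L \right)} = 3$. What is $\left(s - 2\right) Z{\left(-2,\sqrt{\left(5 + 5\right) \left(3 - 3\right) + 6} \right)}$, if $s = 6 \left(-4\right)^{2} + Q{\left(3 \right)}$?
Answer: $194$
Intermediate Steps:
$s = 99$ ($s = 6 \left(-4\right)^{2} + 3 = 6 \cdot 16 + 3 = 96 + 3 = 99$)
$\left(s - 2\right) Z{\left(-2,\sqrt{\left(5 + 5\right) \left(3 - 3\right) + 6} \right)} = \left(99 - 2\right) 2 = 97 \cdot 2 = 194$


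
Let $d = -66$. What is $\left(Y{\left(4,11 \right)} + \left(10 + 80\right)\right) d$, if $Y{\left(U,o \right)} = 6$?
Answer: $-6336$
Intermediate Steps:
$\left(Y{\left(4,11 \right)} + \left(10 + 80\right)\right) d = \left(6 + \left(10 + 80\right)\right) \left(-66\right) = \left(6 + 90\right) \left(-66\right) = 96 \left(-66\right) = -6336$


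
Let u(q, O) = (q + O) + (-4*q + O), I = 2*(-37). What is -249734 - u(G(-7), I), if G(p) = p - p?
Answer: -249586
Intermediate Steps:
I = -74
G(p) = 0
u(q, O) = -3*q + 2*O (u(q, O) = (O + q) + (O - 4*q) = -3*q + 2*O)
-249734 - u(G(-7), I) = -249734 - (-3*0 + 2*(-74)) = -249734 - (0 - 148) = -249734 - 1*(-148) = -249734 + 148 = -249586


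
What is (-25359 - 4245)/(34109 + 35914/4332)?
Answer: -64122264/73898051 ≈ -0.86771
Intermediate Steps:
(-25359 - 4245)/(34109 + 35914/4332) = -29604/(34109 + 35914*(1/4332)) = -29604/(34109 + 17957/2166) = -29604/73898051/2166 = -29604*2166/73898051 = -64122264/73898051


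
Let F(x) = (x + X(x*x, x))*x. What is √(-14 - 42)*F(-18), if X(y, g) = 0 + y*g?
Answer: 210600*I*√14 ≈ 7.8799e+5*I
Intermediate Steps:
X(y, g) = g*y (X(y, g) = 0 + g*y = g*y)
F(x) = x*(x + x³) (F(x) = (x + x*(x*x))*x = (x + x*x²)*x = (x + x³)*x = x*(x + x³))
√(-14 - 42)*F(-18) = √(-14 - 42)*((-18)² + (-18)⁴) = √(-56)*(324 + 104976) = (2*I*√14)*105300 = 210600*I*√14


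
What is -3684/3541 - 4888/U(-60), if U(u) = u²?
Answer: -3821351/1593450 ≈ -2.3982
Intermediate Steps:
-3684/3541 - 4888/U(-60) = -3684/3541 - 4888/((-60)²) = -3684*1/3541 - 4888/3600 = -3684/3541 - 4888*1/3600 = -3684/3541 - 611/450 = -3821351/1593450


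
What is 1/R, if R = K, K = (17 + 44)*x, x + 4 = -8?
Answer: -1/732 ≈ -0.0013661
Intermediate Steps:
x = -12 (x = -4 - 8 = -12)
K = -732 (K = (17 + 44)*(-12) = 61*(-12) = -732)
R = -732
1/R = 1/(-732) = -1/732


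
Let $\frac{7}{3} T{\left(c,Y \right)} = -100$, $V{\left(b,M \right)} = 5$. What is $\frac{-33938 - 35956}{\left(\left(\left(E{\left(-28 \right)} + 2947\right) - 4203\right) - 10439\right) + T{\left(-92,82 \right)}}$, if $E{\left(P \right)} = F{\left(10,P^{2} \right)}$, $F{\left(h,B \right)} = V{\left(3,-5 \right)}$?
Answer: $\frac{244629}{41065} \approx 5.9571$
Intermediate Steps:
$T{\left(c,Y \right)} = - \frac{300}{7}$ ($T{\left(c,Y \right)} = \frac{3}{7} \left(-100\right) = - \frac{300}{7}$)
$F{\left(h,B \right)} = 5$
$E{\left(P \right)} = 5$
$\frac{-33938 - 35956}{\left(\left(\left(E{\left(-28 \right)} + 2947\right) - 4203\right) - 10439\right) + T{\left(-92,82 \right)}} = \frac{-33938 - 35956}{\left(\left(\left(5 + 2947\right) - 4203\right) - 10439\right) - \frac{300}{7}} = - \frac{69894}{\left(\left(2952 - 4203\right) - 10439\right) - \frac{300}{7}} = - \frac{69894}{\left(-1251 - 10439\right) - \frac{300}{7}} = - \frac{69894}{-11690 - \frac{300}{7}} = - \frac{69894}{- \frac{82130}{7}} = \left(-69894\right) \left(- \frac{7}{82130}\right) = \frac{244629}{41065}$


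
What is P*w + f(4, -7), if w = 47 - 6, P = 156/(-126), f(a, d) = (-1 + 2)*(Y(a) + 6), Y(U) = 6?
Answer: -814/21 ≈ -38.762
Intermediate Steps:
f(a, d) = 12 (f(a, d) = (-1 + 2)*(6 + 6) = 1*12 = 12)
P = -26/21 (P = 156*(-1/126) = -26/21 ≈ -1.2381)
w = 41
P*w + f(4, -7) = -26/21*41 + 12 = -1066/21 + 12 = -814/21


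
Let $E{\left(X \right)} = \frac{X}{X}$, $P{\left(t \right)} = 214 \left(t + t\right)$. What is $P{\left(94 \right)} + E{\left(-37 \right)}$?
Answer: $40233$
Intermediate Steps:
$P{\left(t \right)} = 428 t$ ($P{\left(t \right)} = 214 \cdot 2 t = 428 t$)
$E{\left(X \right)} = 1$
$P{\left(94 \right)} + E{\left(-37 \right)} = 428 \cdot 94 + 1 = 40232 + 1 = 40233$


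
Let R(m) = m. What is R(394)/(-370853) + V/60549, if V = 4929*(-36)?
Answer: -21943165346/7484926099 ≈ -2.9316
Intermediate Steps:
V = -177444
R(394)/(-370853) + V/60549 = 394/(-370853) - 177444/60549 = 394*(-1/370853) - 177444*1/60549 = -394/370853 - 59148/20183 = -21943165346/7484926099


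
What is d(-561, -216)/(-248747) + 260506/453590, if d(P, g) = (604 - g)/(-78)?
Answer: 30821821039/53662645335 ≈ 0.57436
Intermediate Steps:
d(P, g) = -302/39 + g/78 (d(P, g) = (604 - g)*(-1/78) = -302/39 + g/78)
d(-561, -216)/(-248747) + 260506/453590 = (-302/39 + (1/78)*(-216))/(-248747) + 260506/453590 = (-302/39 - 36/13)*(-1/248747) + 260506*(1/453590) = -410/39*(-1/248747) + 130253/226795 = 10/236613 + 130253/226795 = 30821821039/53662645335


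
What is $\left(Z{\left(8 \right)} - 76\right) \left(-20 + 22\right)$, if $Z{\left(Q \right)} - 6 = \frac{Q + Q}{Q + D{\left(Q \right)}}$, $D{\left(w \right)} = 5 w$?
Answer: $- \frac{418}{3} \approx -139.33$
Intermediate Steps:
$Z{\left(Q \right)} = \frac{19}{3}$ ($Z{\left(Q \right)} = 6 + \frac{Q + Q}{Q + 5 Q} = 6 + \frac{2 Q}{6 Q} = 6 + 2 Q \frac{1}{6 Q} = 6 + \frac{1}{3} = \frac{19}{3}$)
$\left(Z{\left(8 \right)} - 76\right) \left(-20 + 22\right) = \left(\frac{19}{3} - 76\right) \left(-20 + 22\right) = \left(- \frac{209}{3}\right) 2 = - \frac{418}{3}$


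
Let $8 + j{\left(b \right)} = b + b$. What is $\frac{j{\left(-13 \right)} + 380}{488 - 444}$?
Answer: $\frac{173}{22} \approx 7.8636$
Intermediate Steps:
$j{\left(b \right)} = -8 + 2 b$ ($j{\left(b \right)} = -8 + \left(b + b\right) = -8 + 2 b$)
$\frac{j{\left(-13 \right)} + 380}{488 - 444} = \frac{\left(-8 + 2 \left(-13\right)\right) + 380}{488 - 444} = \frac{\left(-8 - 26\right) + 380}{44} = \left(-34 + 380\right) \frac{1}{44} = 346 \cdot \frac{1}{44} = \frac{173}{22}$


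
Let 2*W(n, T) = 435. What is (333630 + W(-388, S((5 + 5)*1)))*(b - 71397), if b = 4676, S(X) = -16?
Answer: -44549278095/2 ≈ -2.2275e+10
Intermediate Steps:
W(n, T) = 435/2 (W(n, T) = (1/2)*435 = 435/2)
(333630 + W(-388, S((5 + 5)*1)))*(b - 71397) = (333630 + 435/2)*(4676 - 71397) = (667695/2)*(-66721) = -44549278095/2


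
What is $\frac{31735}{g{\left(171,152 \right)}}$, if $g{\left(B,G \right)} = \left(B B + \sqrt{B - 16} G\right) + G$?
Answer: $\frac{49094045}{45282491} - \frac{253880 \sqrt{155}}{45282491} \approx 1.0144$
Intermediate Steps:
$g{\left(B,G \right)} = G + B^{2} + G \sqrt{-16 + B}$ ($g{\left(B,G \right)} = \left(B^{2} + \sqrt{-16 + B} G\right) + G = \left(B^{2} + G \sqrt{-16 + B}\right) + G = G + B^{2} + G \sqrt{-16 + B}$)
$\frac{31735}{g{\left(171,152 \right)}} = \frac{31735}{152 + 171^{2} + 152 \sqrt{-16 + 171}} = \frac{31735}{152 + 29241 + 152 \sqrt{155}} = \frac{31735}{29393 + 152 \sqrt{155}}$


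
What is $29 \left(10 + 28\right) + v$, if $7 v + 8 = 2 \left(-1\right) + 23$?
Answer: $\frac{7727}{7} \approx 1103.9$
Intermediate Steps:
$v = \frac{13}{7}$ ($v = - \frac{8}{7} + \frac{2 \left(-1\right) + 23}{7} = - \frac{8}{7} + \frac{-2 + 23}{7} = - \frac{8}{7} + \frac{1}{7} \cdot 21 = - \frac{8}{7} + 3 = \frac{13}{7} \approx 1.8571$)
$29 \left(10 + 28\right) + v = 29 \left(10 + 28\right) + \frac{13}{7} = 29 \cdot 38 + \frac{13}{7} = 1102 + \frac{13}{7} = \frac{7727}{7}$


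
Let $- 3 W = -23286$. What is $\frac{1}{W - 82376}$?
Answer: $- \frac{1}{74614} \approx -1.3402 \cdot 10^{-5}$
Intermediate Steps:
$W = 7762$ ($W = \left(- \frac{1}{3}\right) \left(-23286\right) = 7762$)
$\frac{1}{W - 82376} = \frac{1}{7762 - 82376} = \frac{1}{-74614} = - \frac{1}{74614}$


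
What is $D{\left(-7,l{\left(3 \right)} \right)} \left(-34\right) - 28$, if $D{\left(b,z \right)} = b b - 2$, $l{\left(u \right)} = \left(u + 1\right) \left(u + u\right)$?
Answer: $-1626$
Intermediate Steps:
$l{\left(u \right)} = 2 u \left(1 + u\right)$ ($l{\left(u \right)} = \left(1 + u\right) 2 u = 2 u \left(1 + u\right)$)
$D{\left(b,z \right)} = -2 + b^{2}$ ($D{\left(b,z \right)} = b^{2} - 2 = -2 + b^{2}$)
$D{\left(-7,l{\left(3 \right)} \right)} \left(-34\right) - 28 = \left(-2 + \left(-7\right)^{2}\right) \left(-34\right) - 28 = \left(-2 + 49\right) \left(-34\right) - 28 = 47 \left(-34\right) - 28 = -1598 - 28 = -1626$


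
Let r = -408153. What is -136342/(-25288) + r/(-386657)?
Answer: 1086878651/168582452 ≈ 6.4472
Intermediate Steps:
-136342/(-25288) + r/(-386657) = -136342/(-25288) - 408153/(-386657) = -136342*(-1/25288) - 408153*(-1/386657) = 68171/12644 + 408153/386657 = 1086878651/168582452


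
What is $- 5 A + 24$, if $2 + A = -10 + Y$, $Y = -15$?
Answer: $159$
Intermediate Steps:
$A = -27$ ($A = -2 - 25 = -27$)
$- 5 A + 24 = \left(-5\right) \left(-27\right) + 24 = 135 + 24 = 159$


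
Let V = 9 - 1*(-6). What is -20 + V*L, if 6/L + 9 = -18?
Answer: -70/3 ≈ -23.333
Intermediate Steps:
L = -2/9 (L = 6/(-9 - 18) = 6/(-27) = 6*(-1/27) = -2/9 ≈ -0.22222)
V = 15 (V = 9 + 6 = 15)
-20 + V*L = -20 + 15*(-2/9) = -20 - 10/3 = -70/3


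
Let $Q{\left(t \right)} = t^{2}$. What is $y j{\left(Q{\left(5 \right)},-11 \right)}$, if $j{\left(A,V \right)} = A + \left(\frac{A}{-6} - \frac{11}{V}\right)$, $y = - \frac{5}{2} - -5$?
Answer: $\frac{655}{12} \approx 54.583$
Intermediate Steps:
$y = \frac{5}{2}$ ($y = \left(-5\right) \frac{1}{2} + 5 = - \frac{5}{2} + 5 = \frac{5}{2} \approx 2.5$)
$j{\left(A,V \right)} = - \frac{11}{V} + \frac{5 A}{6}$ ($j{\left(A,V \right)} = A + \left(A \left(- \frac{1}{6}\right) - \frac{11}{V}\right) = A - \left(\frac{11}{V} + \frac{A}{6}\right) = - \frac{11}{V} + \frac{5 A}{6}$)
$y j{\left(Q{\left(5 \right)},-11 \right)} = \frac{5 \left(- \frac{11}{-11} + \frac{5 \cdot 5^{2}}{6}\right)}{2} = \frac{5 \left(\left(-11\right) \left(- \frac{1}{11}\right) + \frac{5}{6} \cdot 25\right)}{2} = \frac{5 \left(1 + \frac{125}{6}\right)}{2} = \frac{5}{2} \cdot \frac{131}{6} = \frac{655}{12}$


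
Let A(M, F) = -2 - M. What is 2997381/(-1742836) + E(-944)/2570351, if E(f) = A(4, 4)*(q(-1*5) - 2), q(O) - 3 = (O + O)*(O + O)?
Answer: -7705377409347/4479700255436 ≈ -1.7201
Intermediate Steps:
q(O) = 3 + 4*O² (q(O) = 3 + (O + O)*(O + O) = 3 + (2*O)*(2*O) = 3 + 4*O²)
E(f) = -606 (E(f) = (-2 - 1*4)*((3 + 4*(-1*5)²) - 2) = (-2 - 4)*((3 + 4*(-5)²) - 2) = -6*((3 + 4*25) - 2) = -6*((3 + 100) - 2) = -6*(103 - 2) = -6*101 = -606)
2997381/(-1742836) + E(-944)/2570351 = 2997381/(-1742836) - 606/2570351 = 2997381*(-1/1742836) - 606*1/2570351 = -2997381/1742836 - 606/2570351 = -7705377409347/4479700255436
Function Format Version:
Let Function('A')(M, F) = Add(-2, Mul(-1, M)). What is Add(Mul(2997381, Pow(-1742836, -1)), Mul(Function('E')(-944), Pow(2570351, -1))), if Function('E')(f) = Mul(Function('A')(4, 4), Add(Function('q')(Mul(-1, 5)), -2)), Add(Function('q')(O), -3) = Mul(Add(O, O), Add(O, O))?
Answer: Rational(-7705377409347, 4479700255436) ≈ -1.7201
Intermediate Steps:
Function('q')(O) = Add(3, Mul(4, Pow(O, 2))) (Function('q')(O) = Add(3, Mul(Add(O, O), Add(O, O))) = Add(3, Mul(Mul(2, O), Mul(2, O))) = Add(3, Mul(4, Pow(O, 2))))
Function('E')(f) = -606 (Function('E')(f) = Mul(Add(-2, Mul(-1, 4)), Add(Add(3, Mul(4, Pow(Mul(-1, 5), 2))), -2)) = Mul(Add(-2, -4), Add(Add(3, Mul(4, Pow(-5, 2))), -2)) = Mul(-6, Add(Add(3, Mul(4, 25)), -2)) = Mul(-6, Add(Add(3, 100), -2)) = Mul(-6, Add(103, -2)) = Mul(-6, 101) = -606)
Add(Mul(2997381, Pow(-1742836, -1)), Mul(Function('E')(-944), Pow(2570351, -1))) = Add(Mul(2997381, Pow(-1742836, -1)), Mul(-606, Pow(2570351, -1))) = Add(Mul(2997381, Rational(-1, 1742836)), Mul(-606, Rational(1, 2570351))) = Add(Rational(-2997381, 1742836), Rational(-606, 2570351)) = Rational(-7705377409347, 4479700255436)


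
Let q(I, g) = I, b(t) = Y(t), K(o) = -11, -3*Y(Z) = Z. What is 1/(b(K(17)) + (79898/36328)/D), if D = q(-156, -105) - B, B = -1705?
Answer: 84408108/309616243 ≈ 0.27262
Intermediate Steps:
Y(Z) = -Z/3
b(t) = -t/3
D = 1549 (D = -156 - 1*(-1705) = -156 + 1705 = 1549)
1/(b(K(17)) + (79898/36328)/D) = 1/(-1/3*(-11) + (79898/36328)/1549) = 1/(11/3 + (79898*(1/36328))*(1/1549)) = 1/(11/3 + (39949/18164)*(1/1549)) = 1/(11/3 + 39949/28136036) = 1/(309616243/84408108) = 84408108/309616243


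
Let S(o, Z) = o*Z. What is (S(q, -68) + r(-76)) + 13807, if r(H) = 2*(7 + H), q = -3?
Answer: 13873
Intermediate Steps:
S(o, Z) = Z*o
r(H) = 14 + 2*H
(S(q, -68) + r(-76)) + 13807 = (-68*(-3) + (14 + 2*(-76))) + 13807 = (204 + (14 - 152)) + 13807 = (204 - 138) + 13807 = 66 + 13807 = 13873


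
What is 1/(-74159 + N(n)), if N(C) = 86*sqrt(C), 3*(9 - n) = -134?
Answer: -222477/16497481087 - 86*sqrt(483)/16497481087 ≈ -1.3600e-5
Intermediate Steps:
n = 161/3 (n = 9 - 1/3*(-134) = 9 + 134/3 = 161/3 ≈ 53.667)
1/(-74159 + N(n)) = 1/(-74159 + 86*sqrt(161/3)) = 1/(-74159 + 86*(sqrt(483)/3)) = 1/(-74159 + 86*sqrt(483)/3)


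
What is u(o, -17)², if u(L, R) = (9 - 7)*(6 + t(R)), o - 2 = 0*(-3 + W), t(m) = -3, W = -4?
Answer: 36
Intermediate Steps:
o = 2 (o = 2 + 0*(-3 - 4) = 2 + 0*(-7) = 2 + 0 = 2)
u(L, R) = 6 (u(L, R) = (9 - 7)*(6 - 3) = 2*3 = 6)
u(o, -17)² = 6² = 36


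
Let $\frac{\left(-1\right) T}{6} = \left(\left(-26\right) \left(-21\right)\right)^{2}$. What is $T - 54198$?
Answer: $-1842894$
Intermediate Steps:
$T = -1788696$ ($T = - 6 \left(\left(-26\right) \left(-21\right)\right)^{2} = - 6 \cdot 546^{2} = \left(-6\right) 298116 = -1788696$)
$T - 54198 = -1788696 - 54198 = -1842894$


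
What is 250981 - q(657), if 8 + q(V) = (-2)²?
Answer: 250985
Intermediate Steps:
q(V) = -4 (q(V) = -8 + (-2)² = -8 + 4 = -4)
250981 - q(657) = 250981 - 1*(-4) = 250981 + 4 = 250985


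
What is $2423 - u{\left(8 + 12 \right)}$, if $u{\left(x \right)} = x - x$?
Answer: $2423$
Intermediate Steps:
$u{\left(x \right)} = 0$
$2423 - u{\left(8 + 12 \right)} = 2423 - 0 = 2423 + 0 = 2423$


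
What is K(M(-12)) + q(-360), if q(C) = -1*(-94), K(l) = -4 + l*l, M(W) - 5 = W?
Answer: 139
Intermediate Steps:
M(W) = 5 + W
K(l) = -4 + l²
q(C) = 94
K(M(-12)) + q(-360) = (-4 + (5 - 12)²) + 94 = (-4 + (-7)²) + 94 = (-4 + 49) + 94 = 45 + 94 = 139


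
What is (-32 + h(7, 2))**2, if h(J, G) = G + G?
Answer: 784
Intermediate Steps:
h(J, G) = 2*G
(-32 + h(7, 2))**2 = (-32 + 2*2)**2 = (-32 + 4)**2 = (-28)**2 = 784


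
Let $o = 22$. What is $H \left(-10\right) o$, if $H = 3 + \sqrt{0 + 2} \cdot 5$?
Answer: $-660 - 1100 \sqrt{2} \approx -2215.6$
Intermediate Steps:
$H = 3 + 5 \sqrt{2}$ ($H = 3 + \sqrt{2} \cdot 5 = 3 + 5 \sqrt{2} \approx 10.071$)
$H \left(-10\right) o = \left(3 + 5 \sqrt{2}\right) \left(-10\right) 22 = \left(-30 - 50 \sqrt{2}\right) 22 = -660 - 1100 \sqrt{2}$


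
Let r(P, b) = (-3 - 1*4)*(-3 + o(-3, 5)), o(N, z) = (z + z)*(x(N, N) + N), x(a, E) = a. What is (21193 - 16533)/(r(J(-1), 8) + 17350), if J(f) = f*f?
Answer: 4660/17791 ≈ 0.26193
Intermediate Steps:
J(f) = f**2
o(N, z) = 4*N*z (o(N, z) = (z + z)*(N + N) = (2*z)*(2*N) = 4*N*z)
r(P, b) = 441 (r(P, b) = (-3 - 1*4)*(-3 + 4*(-3)*5) = (-3 - 4)*(-3 - 60) = -7*(-63) = 441)
(21193 - 16533)/(r(J(-1), 8) + 17350) = (21193 - 16533)/(441 + 17350) = 4660/17791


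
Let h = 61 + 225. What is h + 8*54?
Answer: 718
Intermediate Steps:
h = 286
h + 8*54 = 286 + 8*54 = 286 + 432 = 718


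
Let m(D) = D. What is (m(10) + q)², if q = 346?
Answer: 126736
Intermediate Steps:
(m(10) + q)² = (10 + 346)² = 356² = 126736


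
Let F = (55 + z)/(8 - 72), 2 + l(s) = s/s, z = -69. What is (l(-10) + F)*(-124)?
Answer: 775/8 ≈ 96.875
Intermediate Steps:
l(s) = -1 (l(s) = -2 + s/s = -2 + 1 = -1)
F = 7/32 (F = (55 - 69)/(8 - 72) = -14/(-64) = -14*(-1/64) = 7/32 ≈ 0.21875)
(l(-10) + F)*(-124) = (-1 + 7/32)*(-124) = -25/32*(-124) = 775/8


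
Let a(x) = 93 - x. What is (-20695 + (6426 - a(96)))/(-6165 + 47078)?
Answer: -14266/40913 ≈ -0.34869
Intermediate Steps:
(-20695 + (6426 - a(96)))/(-6165 + 47078) = (-20695 + (6426 - (93 - 1*96)))/(-6165 + 47078) = (-20695 + (6426 - (93 - 96)))/40913 = (-20695 + (6426 - 1*(-3)))*(1/40913) = (-20695 + (6426 + 3))*(1/40913) = (-20695 + 6429)*(1/40913) = -14266*1/40913 = -14266/40913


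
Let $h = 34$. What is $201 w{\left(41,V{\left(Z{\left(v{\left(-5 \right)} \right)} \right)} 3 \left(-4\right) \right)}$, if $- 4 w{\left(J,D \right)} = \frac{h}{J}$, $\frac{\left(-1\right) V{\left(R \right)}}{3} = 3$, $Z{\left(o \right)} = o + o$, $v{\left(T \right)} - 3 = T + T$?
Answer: $- \frac{3417}{82} \approx -41.671$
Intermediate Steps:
$v{\left(T \right)} = 3 + 2 T$ ($v{\left(T \right)} = 3 + \left(T + T\right) = 3 + 2 T$)
$Z{\left(o \right)} = 2 o$
$V{\left(R \right)} = -9$ ($V{\left(R \right)} = \left(-3\right) 3 = -9$)
$w{\left(J,D \right)} = - \frac{17}{2 J}$ ($w{\left(J,D \right)} = - \frac{34 \frac{1}{J}}{4} = - \frac{17}{2 J}$)
$201 w{\left(41,V{\left(Z{\left(v{\left(-5 \right)} \right)} \right)} 3 \left(-4\right) \right)} = 201 \left(- \frac{17}{2 \cdot 41}\right) = 201 \left(\left(- \frac{17}{2}\right) \frac{1}{41}\right) = 201 \left(- \frac{17}{82}\right) = - \frac{3417}{82}$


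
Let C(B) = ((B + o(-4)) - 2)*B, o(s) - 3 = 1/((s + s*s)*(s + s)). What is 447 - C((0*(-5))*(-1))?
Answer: 447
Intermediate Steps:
o(s) = 3 + 1/(2*s*(s + s²)) (o(s) = 3 + 1/((s + s*s)*(s + s)) = 3 + 1/((s + s²)*(2*s)) = 3 + 1/(2*s*(s + s²)))
C(B) = B*(95/96 + B) (C(B) = ((B + (½)*(1 + 6*(-4)² + 6*(-4)³)/((-4)²*(1 - 4))) - 2)*B = ((B + (½)*(1/16)*(1 + 6*16 + 6*(-64))/(-3)) - 2)*B = ((B + (½)*(1/16)*(-⅓)*(1 + 96 - 384)) - 2)*B = ((B + (½)*(1/16)*(-⅓)*(-287)) - 2)*B = ((B + 287/96) - 2)*B = ((287/96 + B) - 2)*B = (95/96 + B)*B = B*(95/96 + B))
447 - C((0*(-5))*(-1)) = 447 - (0*(-5))*(-1)*(95 + 96*((0*(-5))*(-1)))/96 = 447 - 0*(-1)*(95 + 96*(0*(-1)))/96 = 447 - 0*(95 + 96*0)/96 = 447 - 0*(95 + 0)/96 = 447 - 0*95/96 = 447 - 1*0 = 447 + 0 = 447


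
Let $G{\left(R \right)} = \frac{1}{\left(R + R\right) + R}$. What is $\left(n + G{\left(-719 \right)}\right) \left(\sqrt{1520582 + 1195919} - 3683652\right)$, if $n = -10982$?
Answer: $\frac{29086331071700}{719} - \frac{23688175 \sqrt{2716501}}{2157} \approx 4.0436 \cdot 10^{10}$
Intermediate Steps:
$G{\left(R \right)} = \frac{1}{3 R}$ ($G{\left(R \right)} = \frac{1}{2 R + R} = \frac{1}{3 R}$)
$\left(n + G{\left(-719 \right)}\right) \left(\sqrt{1520582 + 1195919} - 3683652\right) = \left(-10982 + \frac{1}{3 \left(-719\right)}\right) \left(\sqrt{1520582 + 1195919} - 3683652\right) = \left(-10982 + \frac{1}{3} \left(- \frac{1}{719}\right)\right) \left(\sqrt{2716501} - 3683652\right) = \left(-10982 - \frac{1}{2157}\right) \left(-3683652 + \sqrt{2716501}\right) = - \frac{23688175 \left(-3683652 + \sqrt{2716501}\right)}{2157} = \frac{29086331071700}{719} - \frac{23688175 \sqrt{2716501}}{2157}$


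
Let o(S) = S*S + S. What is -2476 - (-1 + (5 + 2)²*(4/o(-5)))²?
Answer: -63836/25 ≈ -2553.4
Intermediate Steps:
o(S) = S + S² (o(S) = S² + S = S + S²)
-2476 - (-1 + (5 + 2)²*(4/o(-5)))² = -2476 - (-1 + (5 + 2)²*(4/((-5*(1 - 5)))))² = -2476 - (-1 + 7²*(4/((-5*(-4)))))² = -2476 - (-1 + 49*(4/20))² = -2476 - (-1 + 49*(4*(1/20)))² = -2476 - (-1 + 49*(⅕))² = -2476 - (-1 + 49/5)² = -2476 - (44/5)² = -2476 - 1*1936/25 = -2476 - 1936/25 = -63836/25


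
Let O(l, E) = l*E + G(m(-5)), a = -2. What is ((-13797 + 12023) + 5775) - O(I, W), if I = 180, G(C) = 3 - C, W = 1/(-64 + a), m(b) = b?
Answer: 43953/11 ≈ 3995.7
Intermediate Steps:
W = -1/66 (W = 1/(-64 - 2) = 1/(-66) = -1/66 ≈ -0.015152)
O(l, E) = 8 + E*l (O(l, E) = l*E + (3 - 1*(-5)) = E*l + (3 + 5) = E*l + 8 = 8 + E*l)
((-13797 + 12023) + 5775) - O(I, W) = ((-13797 + 12023) + 5775) - (8 - 1/66*180) = (-1774 + 5775) - (8 - 30/11) = 4001 - 1*58/11 = 4001 - 58/11 = 43953/11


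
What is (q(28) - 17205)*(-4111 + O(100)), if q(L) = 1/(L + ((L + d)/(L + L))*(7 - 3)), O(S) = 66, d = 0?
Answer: 417564541/6 ≈ 6.9594e+7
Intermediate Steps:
q(L) = 1/(2 + L) (q(L) = 1/(L + ((L + 0)/(L + L))*(7 - 3)) = 1/(L + (L/((2*L)))*4) = 1/(L + (L*(1/(2*L)))*4) = 1/(L + (1/2)*4) = 1/(L + 2) = 1/(2 + L))
(q(28) - 17205)*(-4111 + O(100)) = (1/(2 + 28) - 17205)*(-4111 + 66) = (1/30 - 17205)*(-4045) = -516149/30*(-4045) = 417564541/6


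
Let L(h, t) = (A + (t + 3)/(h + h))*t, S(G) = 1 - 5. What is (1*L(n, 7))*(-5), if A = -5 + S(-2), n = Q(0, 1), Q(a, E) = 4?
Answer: 1085/4 ≈ 271.25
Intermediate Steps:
n = 4
S(G) = -4
A = -9 (A = -5 - 4 = -9)
L(h, t) = t*(-9 + (3 + t)/(2*h)) (L(h, t) = (-9 + (t + 3)/(h + h))*t = (-9 + (3 + t)/((2*h)))*t = (-9 + (3 + t)*(1/(2*h)))*t = (-9 + (3 + t)/(2*h))*t = t*(-9 + (3 + t)/(2*h)))
(1*L(n, 7))*(-5) = (1*((½)*7*(3 + 7 - 18*4)/4))*(-5) = (1*((½)*7*(¼)*(3 + 7 - 72)))*(-5) = (1*((½)*7*(¼)*(-62)))*(-5) = (1*(-217/4))*(-5) = -217/4*(-5) = 1085/4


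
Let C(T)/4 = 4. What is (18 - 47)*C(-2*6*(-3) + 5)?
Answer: -464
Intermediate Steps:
C(T) = 16 (C(T) = 4*4 = 16)
(18 - 47)*C(-2*6*(-3) + 5) = (18 - 47)*16 = -29*16 = -464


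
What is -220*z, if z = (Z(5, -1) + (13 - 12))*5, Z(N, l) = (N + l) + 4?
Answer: -9900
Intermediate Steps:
Z(N, l) = 4 + N + l
z = 45 (z = ((4 + 5 - 1) + (13 - 12))*5 = (8 + 1)*5 = 9*5 = 45)
-220*z = -220*45 = -9900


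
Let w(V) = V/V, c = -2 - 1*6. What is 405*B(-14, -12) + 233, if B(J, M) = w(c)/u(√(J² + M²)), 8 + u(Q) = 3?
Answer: 152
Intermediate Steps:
c = -8 (c = -2 - 6 = -8)
w(V) = 1
u(Q) = -5 (u(Q) = -8 + 3 = -5)
B(J, M) = -⅕ (B(J, M) = 1/(-5) = 1*(-⅕) = -⅕)
405*B(-14, -12) + 233 = 405*(-⅕) + 233 = -81 + 233 = 152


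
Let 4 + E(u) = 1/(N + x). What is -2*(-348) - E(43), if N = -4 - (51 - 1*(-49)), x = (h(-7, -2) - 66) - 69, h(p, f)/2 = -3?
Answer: 171501/245 ≈ 700.00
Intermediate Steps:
h(p, f) = -6 (h(p, f) = 2*(-3) = -6)
x = -141 (x = (-6 - 66) - 69 = -72 - 69 = -141)
N = -104 (N = -4 - (51 + 49) = -4 - 1*100 = -4 - 100 = -104)
E(u) = -981/245 (E(u) = -4 + 1/(-104 - 141) = -4 + 1/(-245) = -4 - 1/245 = -981/245)
-2*(-348) - E(43) = -2*(-348) - 1*(-981/245) = 696 + 981/245 = 171501/245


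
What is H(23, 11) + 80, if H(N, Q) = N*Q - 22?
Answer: 311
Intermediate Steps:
H(N, Q) = -22 + N*Q
H(23, 11) + 80 = (-22 + 23*11) + 80 = (-22 + 253) + 80 = 231 + 80 = 311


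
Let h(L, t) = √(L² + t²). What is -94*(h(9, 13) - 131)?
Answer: 12314 - 470*√10 ≈ 10828.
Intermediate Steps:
-94*(h(9, 13) - 131) = -94*(√(9² + 13²) - 131) = -94*(√(81 + 169) - 131) = -94*(√250 - 131) = -94*(5*√10 - 131) = -94*(-131 + 5*√10) = 12314 - 470*√10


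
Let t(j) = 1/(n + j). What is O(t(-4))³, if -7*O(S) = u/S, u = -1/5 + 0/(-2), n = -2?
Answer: -216/42875 ≈ -0.0050379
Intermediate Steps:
u = -⅕ (u = -1*⅕ + 0*(-½) = -⅕ + 0 = -⅕ ≈ -0.20000)
t(j) = 1/(-2 + j)
O(S) = 1/(35*S) (O(S) = -(-1)/(35*S) = 1/(35*S))
O(t(-4))³ = (1/(35*(1/(-2 - 4))))³ = (1/(35*(1/(-6))))³ = (1/(35*(-⅙)))³ = ((1/35)*(-6))³ = (-6/35)³ = -216/42875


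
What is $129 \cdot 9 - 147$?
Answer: $1014$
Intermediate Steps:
$129 \cdot 9 - 147 = 1161 - 147 = 1014$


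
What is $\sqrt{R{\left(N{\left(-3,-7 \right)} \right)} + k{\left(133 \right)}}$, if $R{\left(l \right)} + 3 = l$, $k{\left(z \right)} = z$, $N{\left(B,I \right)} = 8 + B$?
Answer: $3 \sqrt{15} \approx 11.619$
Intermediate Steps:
$R{\left(l \right)} = -3 + l$
$\sqrt{R{\left(N{\left(-3,-7 \right)} \right)} + k{\left(133 \right)}} = \sqrt{\left(-3 + \left(8 - 3\right)\right) + 133} = \sqrt{\left(-3 + 5\right) + 133} = \sqrt{2 + 133} = \sqrt{135} = 3 \sqrt{15}$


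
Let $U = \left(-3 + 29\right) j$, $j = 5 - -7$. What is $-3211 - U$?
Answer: $-3523$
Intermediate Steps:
$j = 12$ ($j = 5 + 7 = 12$)
$U = 312$ ($U = \left(-3 + 29\right) 12 = 26 \cdot 12 = 312$)
$-3211 - U = -3211 - 312 = -3523$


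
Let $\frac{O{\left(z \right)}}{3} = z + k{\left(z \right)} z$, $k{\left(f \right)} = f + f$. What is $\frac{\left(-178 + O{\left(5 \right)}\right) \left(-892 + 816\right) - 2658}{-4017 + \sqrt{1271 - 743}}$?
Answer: $\frac{2236130}{5378587} + \frac{6680 \sqrt{33}}{16135761} \approx 0.41813$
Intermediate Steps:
$k{\left(f \right)} = 2 f$
$O{\left(z \right)} = 3 z + 6 z^{2}$ ($O{\left(z \right)} = 3 \left(z + 2 z z\right) = 3 \left(z + 2 z^{2}\right) = 3 z + 6 z^{2}$)
$\frac{\left(-178 + O{\left(5 \right)}\right) \left(-892 + 816\right) - 2658}{-4017 + \sqrt{1271 - 743}} = \frac{\left(-178 + 3 \cdot 5 \left(1 + 2 \cdot 5\right)\right) \left(-892 + 816\right) - 2658}{-4017 + \sqrt{1271 - 743}} = \frac{\left(-178 + 3 \cdot 5 \left(1 + 10\right)\right) \left(-76\right) - 2658}{-4017 + \sqrt{528}} = \frac{\left(-178 + 3 \cdot 5 \cdot 11\right) \left(-76\right) - 2658}{-4017 + 4 \sqrt{33}} = \frac{\left(-178 + 165\right) \left(-76\right) - 2658}{-4017 + 4 \sqrt{33}} = \frac{\left(-13\right) \left(-76\right) - 2658}{-4017 + 4 \sqrt{33}} = \frac{988 - 2658}{-4017 + 4 \sqrt{33}} = - \frac{1670}{-4017 + 4 \sqrt{33}}$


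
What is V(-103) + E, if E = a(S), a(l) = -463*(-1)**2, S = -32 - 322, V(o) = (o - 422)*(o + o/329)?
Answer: 2527489/47 ≈ 53776.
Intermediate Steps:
V(o) = 330*o*(-422 + o)/329 (V(o) = (-422 + o)*(o + o*(1/329)) = (-422 + o)*(o + o/329) = (-422 + o)*(330*o/329) = 330*o*(-422 + o)/329)
S = -354
a(l) = -463 (a(l) = -463*1 = -463)
E = -463
V(-103) + E = (330/329)*(-103)*(-422 - 103) - 463 = (330/329)*(-103)*(-525) - 463 = 2549250/47 - 463 = 2527489/47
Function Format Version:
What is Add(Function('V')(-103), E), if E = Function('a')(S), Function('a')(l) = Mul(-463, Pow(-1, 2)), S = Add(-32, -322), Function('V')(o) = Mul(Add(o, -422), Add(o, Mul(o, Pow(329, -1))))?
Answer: Rational(2527489, 47) ≈ 53776.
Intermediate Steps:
Function('V')(o) = Mul(Rational(330, 329), o, Add(-422, o)) (Function('V')(o) = Mul(Add(-422, o), Add(o, Mul(o, Rational(1, 329)))) = Mul(Add(-422, o), Add(o, Mul(Rational(1, 329), o))) = Mul(Add(-422, o), Mul(Rational(330, 329), o)) = Mul(Rational(330, 329), o, Add(-422, o)))
S = -354
Function('a')(l) = -463 (Function('a')(l) = Mul(-463, 1) = -463)
E = -463
Add(Function('V')(-103), E) = Add(Mul(Rational(330, 329), -103, Add(-422, -103)), -463) = Add(Mul(Rational(330, 329), -103, -525), -463) = Add(Rational(2549250, 47), -463) = Rational(2527489, 47)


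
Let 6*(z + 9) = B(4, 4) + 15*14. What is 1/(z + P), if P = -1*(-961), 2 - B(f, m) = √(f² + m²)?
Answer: 4443/4386718 + 3*√2/4386718 ≈ 0.0010138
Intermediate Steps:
B(f, m) = 2 - √(f² + m²)
P = 961
z = 79/3 - 2*√2/3 (z = -9 + ((2 - √(4² + 4²)) + 15*14)/6 = -9 + ((2 - √(16 + 16)) + 210)/6 = -9 + ((2 - √32) + 210)/6 = -9 + ((2 - 4*√2) + 210)/6 = -9 + (212 - 4*√2)/6 = -9 + (106/3 - 2*√2/3) = 79/3 - 2*√2/3 ≈ 25.391)
1/(z + P) = 1/((79/3 - 2*√2/3) + 961) = 1/(2962/3 - 2*√2/3)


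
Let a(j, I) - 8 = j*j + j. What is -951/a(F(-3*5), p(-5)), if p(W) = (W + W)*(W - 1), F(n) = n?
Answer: -951/218 ≈ -4.3624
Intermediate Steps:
p(W) = 2*W*(-1 + W) (p(W) = (2*W)*(-1 + W) = 2*W*(-1 + W))
a(j, I) = 8 + j + j² (a(j, I) = 8 + (j*j + j) = 8 + (j² + j) = 8 + (j + j²) = 8 + j + j²)
-951/a(F(-3*5), p(-5)) = -951/(8 - 3*5 + (-3*5)²) = -951/(8 - 15 + (-15)²) = -951/(8 - 15 + 225) = -951/218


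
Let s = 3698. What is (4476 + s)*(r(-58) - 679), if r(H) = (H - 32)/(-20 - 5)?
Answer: -27603598/5 ≈ -5.5207e+6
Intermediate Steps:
r(H) = 32/25 - H/25 (r(H) = (-32 + H)/(-25) = (-32 + H)*(-1/25) = 32/25 - H/25)
(4476 + s)*(r(-58) - 679) = (4476 + 3698)*((32/25 - 1/25*(-58)) - 679) = 8174*((32/25 + 58/25) - 679) = 8174*(18/5 - 679) = 8174*(-3377/5) = -27603598/5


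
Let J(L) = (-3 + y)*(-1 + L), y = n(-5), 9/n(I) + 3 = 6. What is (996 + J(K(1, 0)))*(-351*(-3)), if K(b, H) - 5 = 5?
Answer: 1048788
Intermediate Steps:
n(I) = 3 (n(I) = 9/(-3 + 6) = 9/3 = 9*(⅓) = 3)
K(b, H) = 10 (K(b, H) = 5 + 5 = 10)
y = 3
J(L) = 0 (J(L) = (-3 + 3)*(-1 + L) = 0*(-1 + L) = 0)
(996 + J(K(1, 0)))*(-351*(-3)) = (996 + 0)*(-351*(-3)) = 996*1053 = 1048788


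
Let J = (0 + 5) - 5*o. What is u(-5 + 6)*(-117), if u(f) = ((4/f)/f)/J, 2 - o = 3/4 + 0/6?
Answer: 1872/5 ≈ 374.40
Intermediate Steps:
o = 5/4 (o = 2 - (3/4 + 0/6) = 2 - (3*(1/4) + 0*(1/6)) = 2 - (3/4 + 0) = 2 - 1*3/4 = 2 - 3/4 = 5/4 ≈ 1.2500)
J = -5/4 (J = (0 + 5) - 5*5/4 = 5 - 25/4 = -5/4 ≈ -1.2500)
u(f) = -16/(5*f**2) (u(f) = ((4/f)/f)/(-5/4) = (4/f**2)*(-4/5) = -16/(5*f**2))
u(-5 + 6)*(-117) = -16/(5*(-5 + 6)**2)*(-117) = -16/5/1**2*(-117) = -16/5*1*(-117) = -16/5*(-117) = 1872/5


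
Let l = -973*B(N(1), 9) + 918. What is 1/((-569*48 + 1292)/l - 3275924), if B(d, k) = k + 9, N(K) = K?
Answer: -4149/13591802171 ≈ -3.0526e-7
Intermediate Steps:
B(d, k) = 9 + k
l = -16596 (l = -973*(9 + 9) + 918 = -973*18 + 918 = -17514 + 918 = -16596)
1/((-569*48 + 1292)/l - 3275924) = 1/((-569*48 + 1292)/(-16596) - 3275924) = 1/((-27312 + 1292)*(-1/16596) - 3275924) = 1/(-26020*(-1/16596) - 3275924) = 1/(6505/4149 - 3275924) = 1/(-13591802171/4149) = -4149/13591802171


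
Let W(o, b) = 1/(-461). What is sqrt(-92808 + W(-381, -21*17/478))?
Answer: I*sqrt(19723649429)/461 ≈ 304.64*I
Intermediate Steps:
W(o, b) = -1/461
sqrt(-92808 + W(-381, -21*17/478)) = sqrt(-92808 - 1/461) = sqrt(-42784489/461) = I*sqrt(19723649429)/461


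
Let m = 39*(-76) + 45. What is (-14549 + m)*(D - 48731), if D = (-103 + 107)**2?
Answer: 850953620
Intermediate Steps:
D = 16 (D = 4**2 = 16)
m = -2919 (m = -2964 + 45 = -2919)
(-14549 + m)*(D - 48731) = (-14549 - 2919)*(16 - 48731) = -17468*(-48715) = 850953620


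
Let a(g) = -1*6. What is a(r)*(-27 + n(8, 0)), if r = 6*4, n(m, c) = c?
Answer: 162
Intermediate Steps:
r = 24
a(g) = -6
a(r)*(-27 + n(8, 0)) = -6*(-27 + 0) = -6*(-27) = 162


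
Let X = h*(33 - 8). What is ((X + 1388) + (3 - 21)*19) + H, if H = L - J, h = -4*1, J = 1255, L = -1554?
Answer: -1863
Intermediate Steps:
h = -4
X = -100 (X = -4*(33 - 8) = -4*25 = -100)
H = -2809 (H = -1554 - 1*1255 = -1554 - 1255 = -2809)
((X + 1388) + (3 - 21)*19) + H = ((-100 + 1388) + (3 - 21)*19) - 2809 = (1288 - 18*19) - 2809 = (1288 - 342) - 2809 = 946 - 2809 = -1863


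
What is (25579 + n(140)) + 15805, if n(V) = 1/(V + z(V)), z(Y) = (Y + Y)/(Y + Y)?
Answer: 5835145/141 ≈ 41384.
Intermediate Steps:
z(Y) = 1 (z(Y) = (2*Y)/((2*Y)) = (2*Y)*(1/(2*Y)) = 1)
n(V) = 1/(1 + V) (n(V) = 1/(V + 1) = 1/(1 + V))
(25579 + n(140)) + 15805 = (25579 + 1/(1 + 140)) + 15805 = (25579 + 1/141) + 15805 = 3606640/141 + 15805 = 5835145/141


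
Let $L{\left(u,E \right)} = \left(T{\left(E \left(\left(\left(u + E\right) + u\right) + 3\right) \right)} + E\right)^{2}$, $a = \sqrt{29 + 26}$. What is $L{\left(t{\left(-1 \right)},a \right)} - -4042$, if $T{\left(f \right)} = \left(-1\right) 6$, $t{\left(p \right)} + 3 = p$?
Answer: $4133 - 12 \sqrt{55} \approx 4044.0$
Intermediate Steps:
$a = \sqrt{55} \approx 7.4162$
$t{\left(p \right)} = -3 + p$
$T{\left(f \right)} = -6$
$L{\left(u,E \right)} = \left(-6 + E\right)^{2}$
$L{\left(t{\left(-1 \right)},a \right)} - -4042 = \left(-6 + \sqrt{55}\right)^{2} - -4042 = \left(-6 + \sqrt{55}\right)^{2} + 4042 = 4042 + \left(-6 + \sqrt{55}\right)^{2}$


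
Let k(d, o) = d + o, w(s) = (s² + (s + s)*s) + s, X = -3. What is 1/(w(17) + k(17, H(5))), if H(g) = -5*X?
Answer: 1/916 ≈ 0.0010917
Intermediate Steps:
H(g) = 15 (H(g) = -5*(-3) = 15)
w(s) = s + 3*s² (w(s) = (s² + (2*s)*s) + s = (s² + 2*s²) + s = 3*s² + s = s + 3*s²)
1/(w(17) + k(17, H(5))) = 1/(17*(1 + 3*17) + (17 + 15)) = 1/(17*(1 + 51) + 32) = 1/(17*52 + 32) = 1/(884 + 32) = 1/916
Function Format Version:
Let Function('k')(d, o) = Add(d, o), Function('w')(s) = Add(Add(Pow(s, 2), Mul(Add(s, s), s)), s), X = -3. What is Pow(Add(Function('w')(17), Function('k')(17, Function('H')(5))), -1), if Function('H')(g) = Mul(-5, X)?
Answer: Rational(1, 916) ≈ 0.0010917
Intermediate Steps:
Function('H')(g) = 15 (Function('H')(g) = Mul(-5, -3) = 15)
Function('w')(s) = Add(s, Mul(3, Pow(s, 2))) (Function('w')(s) = Add(Add(Pow(s, 2), Mul(Mul(2, s), s)), s) = Add(Add(Pow(s, 2), Mul(2, Pow(s, 2))), s) = Add(Mul(3, Pow(s, 2)), s) = Add(s, Mul(3, Pow(s, 2))))
Pow(Add(Function('w')(17), Function('k')(17, Function('H')(5))), -1) = Pow(Add(Mul(17, Add(1, Mul(3, 17))), Add(17, 15)), -1) = Pow(Add(Mul(17, Add(1, 51)), 32), -1) = Pow(Add(Mul(17, 52), 32), -1) = Pow(Add(884, 32), -1) = Pow(916, -1) = Rational(1, 916)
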